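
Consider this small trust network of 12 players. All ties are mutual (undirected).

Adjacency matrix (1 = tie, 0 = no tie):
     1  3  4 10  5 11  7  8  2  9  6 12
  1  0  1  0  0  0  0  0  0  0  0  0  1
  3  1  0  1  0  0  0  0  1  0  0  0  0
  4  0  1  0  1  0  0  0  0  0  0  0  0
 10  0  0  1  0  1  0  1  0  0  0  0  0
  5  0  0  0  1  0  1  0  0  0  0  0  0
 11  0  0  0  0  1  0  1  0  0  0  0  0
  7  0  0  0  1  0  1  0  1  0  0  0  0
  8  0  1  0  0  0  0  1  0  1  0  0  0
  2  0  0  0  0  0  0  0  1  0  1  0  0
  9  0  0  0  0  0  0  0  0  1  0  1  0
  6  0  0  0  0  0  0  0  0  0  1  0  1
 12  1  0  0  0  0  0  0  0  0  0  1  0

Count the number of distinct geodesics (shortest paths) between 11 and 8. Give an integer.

1

The shortest distance is 2, and the only length-2 path is 11–7–8. So there is exactly 1 shortest path.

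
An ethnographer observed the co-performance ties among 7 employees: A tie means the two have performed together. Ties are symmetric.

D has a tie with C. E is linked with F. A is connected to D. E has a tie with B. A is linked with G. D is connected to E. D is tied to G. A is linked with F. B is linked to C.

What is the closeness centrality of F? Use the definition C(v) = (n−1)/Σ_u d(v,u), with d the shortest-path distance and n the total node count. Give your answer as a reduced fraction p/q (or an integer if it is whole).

Distances from F: A:1, B:2, C:3, D:2, E:1, G:2. Sum = 11.
n = 7, so closeness = 6/11.

6/11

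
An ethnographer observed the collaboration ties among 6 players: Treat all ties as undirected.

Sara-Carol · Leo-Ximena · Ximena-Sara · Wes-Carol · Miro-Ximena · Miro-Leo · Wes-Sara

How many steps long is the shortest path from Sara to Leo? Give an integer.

2

One shortest route is Sara – Ximena – Leo, which uses 2 edges, and Sara and Leo are not directly tied, so nothing shorter exists. So d(Sara,Leo) = 2.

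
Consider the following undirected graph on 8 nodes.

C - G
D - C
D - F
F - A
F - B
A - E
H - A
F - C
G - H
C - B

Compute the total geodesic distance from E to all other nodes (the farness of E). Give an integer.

17

Distances from E: A:1, B:3, C:3, D:3, F:2, G:3, H:2.
Sum = 1 + 3 + 3 + 3 + 2 + 3 + 2 = 17.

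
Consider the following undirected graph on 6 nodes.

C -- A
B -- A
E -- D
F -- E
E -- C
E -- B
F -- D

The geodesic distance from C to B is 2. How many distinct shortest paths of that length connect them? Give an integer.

The shortest distance is 2. The length-2 paths are: C–A–B; C–E–B.
That gives 2 distinct shortest paths.

2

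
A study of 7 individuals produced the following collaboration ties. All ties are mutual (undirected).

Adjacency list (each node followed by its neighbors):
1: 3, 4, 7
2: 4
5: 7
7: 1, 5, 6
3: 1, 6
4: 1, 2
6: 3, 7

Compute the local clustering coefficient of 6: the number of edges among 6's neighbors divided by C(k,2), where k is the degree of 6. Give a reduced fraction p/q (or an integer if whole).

0

6's neighbors: 3 and 7 (k = 2).
Possible neighbor pairs: C(2,2) = 1. Edges among them: none → e = 0.
Clustering(6) = 0/1.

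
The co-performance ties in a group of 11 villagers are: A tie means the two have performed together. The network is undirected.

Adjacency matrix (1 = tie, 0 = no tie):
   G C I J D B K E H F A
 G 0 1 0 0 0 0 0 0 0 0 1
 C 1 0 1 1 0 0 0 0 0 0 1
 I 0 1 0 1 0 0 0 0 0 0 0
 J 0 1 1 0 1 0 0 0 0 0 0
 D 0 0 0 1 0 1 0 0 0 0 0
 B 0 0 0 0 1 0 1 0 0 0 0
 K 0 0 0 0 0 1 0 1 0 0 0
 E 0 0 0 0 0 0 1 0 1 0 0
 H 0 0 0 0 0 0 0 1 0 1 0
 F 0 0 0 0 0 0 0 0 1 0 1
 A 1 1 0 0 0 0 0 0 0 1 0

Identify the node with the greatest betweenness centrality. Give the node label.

C

Unnormalized betweenness of each node: A:12, B:8, C:14, D:10, E:13/2, F:10, G:0, H:8, I:0, J:12, K:13/2.
C has the largest value, 14, making it the main broker — the node through which the most shortest paths run.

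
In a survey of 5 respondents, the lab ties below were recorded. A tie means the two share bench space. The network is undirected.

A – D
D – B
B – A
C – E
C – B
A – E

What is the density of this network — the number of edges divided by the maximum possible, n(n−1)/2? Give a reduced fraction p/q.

There are 6 edges and 5 nodes, so the maximum possible is C(5,2) = 10.
Density = 6/10 = 3/5.

3/5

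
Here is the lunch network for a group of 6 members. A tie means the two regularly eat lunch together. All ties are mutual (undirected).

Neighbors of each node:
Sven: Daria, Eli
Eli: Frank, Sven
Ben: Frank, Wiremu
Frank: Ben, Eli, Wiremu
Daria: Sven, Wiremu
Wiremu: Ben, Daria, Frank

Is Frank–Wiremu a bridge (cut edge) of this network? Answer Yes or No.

Even without that edge, Frank still reaches Wiremu via Frank – Ben – Wiremu, so the network stays connected. Not a bridge.

No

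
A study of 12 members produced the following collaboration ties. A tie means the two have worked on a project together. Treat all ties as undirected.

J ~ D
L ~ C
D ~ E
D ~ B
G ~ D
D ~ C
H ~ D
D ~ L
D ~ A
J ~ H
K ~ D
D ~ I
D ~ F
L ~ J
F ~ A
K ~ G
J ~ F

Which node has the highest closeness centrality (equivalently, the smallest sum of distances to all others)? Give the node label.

D

Farness (sum of distances to all others) for each node — A:20, B:21, C:20, D:11, E:21, F:19, G:20, H:20, I:21, J:18, K:20, L:19.
The smallest farness is 11, for D, so D has the highest closeness.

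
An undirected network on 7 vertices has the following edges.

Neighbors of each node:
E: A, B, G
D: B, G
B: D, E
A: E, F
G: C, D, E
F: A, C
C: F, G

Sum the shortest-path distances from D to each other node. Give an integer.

12

Distances from D: A:3, B:1, C:2, E:2, F:3, G:1.
Sum = 3 + 1 + 2 + 2 + 3 + 1 = 12.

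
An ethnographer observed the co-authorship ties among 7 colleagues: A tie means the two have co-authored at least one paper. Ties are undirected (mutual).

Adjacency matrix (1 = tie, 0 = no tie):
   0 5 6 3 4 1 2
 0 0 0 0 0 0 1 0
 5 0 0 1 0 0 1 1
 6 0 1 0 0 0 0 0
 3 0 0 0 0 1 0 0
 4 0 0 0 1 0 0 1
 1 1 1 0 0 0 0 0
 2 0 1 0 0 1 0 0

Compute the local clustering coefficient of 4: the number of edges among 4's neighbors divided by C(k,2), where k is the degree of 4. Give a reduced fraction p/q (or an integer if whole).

4's neighbors: 2 and 3 (k = 2).
Possible neighbor pairs: C(2,2) = 1. Edges among them: none → e = 0.
Clustering(4) = 0/1.

0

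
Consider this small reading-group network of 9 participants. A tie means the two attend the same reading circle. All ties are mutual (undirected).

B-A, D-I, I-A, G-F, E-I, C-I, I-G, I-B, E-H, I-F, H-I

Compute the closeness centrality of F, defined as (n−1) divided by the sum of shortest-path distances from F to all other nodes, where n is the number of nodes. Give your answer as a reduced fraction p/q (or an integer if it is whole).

Distances from F: A:2, B:2, C:2, D:2, E:2, G:1, H:2, I:1. Sum = 14.
n = 9, so closeness = 8/14 = 4/7.

4/7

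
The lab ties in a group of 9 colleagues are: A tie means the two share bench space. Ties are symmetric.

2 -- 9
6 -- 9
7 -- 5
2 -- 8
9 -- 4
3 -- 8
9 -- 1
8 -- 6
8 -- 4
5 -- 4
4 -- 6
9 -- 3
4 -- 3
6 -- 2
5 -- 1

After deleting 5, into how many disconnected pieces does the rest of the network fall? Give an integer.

2

Without 5, the remaining ties split the others into: {1, 2, 3, 4, 6, 8, 9}; {7}.
That's 2 separate components.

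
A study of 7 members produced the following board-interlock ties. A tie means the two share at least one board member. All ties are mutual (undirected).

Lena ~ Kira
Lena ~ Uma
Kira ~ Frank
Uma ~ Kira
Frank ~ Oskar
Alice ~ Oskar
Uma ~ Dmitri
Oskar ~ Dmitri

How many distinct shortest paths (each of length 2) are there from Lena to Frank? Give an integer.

The shortest distance is 2, and the only length-2 path is Lena–Kira–Frank. So there is exactly 1 shortest path.

1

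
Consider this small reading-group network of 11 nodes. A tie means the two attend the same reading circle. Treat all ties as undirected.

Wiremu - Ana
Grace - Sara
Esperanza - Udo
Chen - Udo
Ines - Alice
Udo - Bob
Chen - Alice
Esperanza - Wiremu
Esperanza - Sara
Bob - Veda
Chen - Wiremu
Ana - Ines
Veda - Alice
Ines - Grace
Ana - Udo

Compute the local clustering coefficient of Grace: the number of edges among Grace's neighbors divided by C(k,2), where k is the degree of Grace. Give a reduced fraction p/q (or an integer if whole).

0

Grace's neighbors: Ines and Sara (k = 2).
Possible neighbor pairs: C(2,2) = 1. Edges among them: none → e = 0.
Clustering(Grace) = 0/1.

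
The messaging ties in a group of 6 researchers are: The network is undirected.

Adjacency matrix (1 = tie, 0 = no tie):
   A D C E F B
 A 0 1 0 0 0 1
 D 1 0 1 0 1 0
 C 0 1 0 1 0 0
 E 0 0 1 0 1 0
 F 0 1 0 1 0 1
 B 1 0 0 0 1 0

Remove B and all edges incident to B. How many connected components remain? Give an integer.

1

B's neighbors (A and F) remain reachable from one another through other ties, so the rest of the network stays in one piece.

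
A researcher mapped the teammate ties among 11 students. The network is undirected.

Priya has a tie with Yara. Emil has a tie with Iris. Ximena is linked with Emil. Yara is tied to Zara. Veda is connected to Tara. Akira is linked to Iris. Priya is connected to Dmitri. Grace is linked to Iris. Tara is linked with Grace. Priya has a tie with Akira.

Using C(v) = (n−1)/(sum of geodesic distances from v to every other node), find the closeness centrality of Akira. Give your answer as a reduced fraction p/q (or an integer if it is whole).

Distances from Akira: Dmitri:2, Emil:2, Grace:2, Iris:1, Priya:1, Tara:3, Veda:4, Ximena:3, Yara:2, Zara:3. Sum = 23.
n = 11, so closeness = 10/23.

10/23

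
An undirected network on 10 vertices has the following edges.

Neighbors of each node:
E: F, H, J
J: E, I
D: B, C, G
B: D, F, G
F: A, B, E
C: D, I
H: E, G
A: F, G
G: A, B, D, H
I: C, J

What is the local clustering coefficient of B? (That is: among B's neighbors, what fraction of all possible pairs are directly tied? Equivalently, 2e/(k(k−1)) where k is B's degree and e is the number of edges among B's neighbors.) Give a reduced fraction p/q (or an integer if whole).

B's neighbors: D, F, and G (k = 3).
Possible neighbor pairs: C(3,2) = 3. Edges among them: D–G → e = 1.
Clustering(B) = 1/3.

1/3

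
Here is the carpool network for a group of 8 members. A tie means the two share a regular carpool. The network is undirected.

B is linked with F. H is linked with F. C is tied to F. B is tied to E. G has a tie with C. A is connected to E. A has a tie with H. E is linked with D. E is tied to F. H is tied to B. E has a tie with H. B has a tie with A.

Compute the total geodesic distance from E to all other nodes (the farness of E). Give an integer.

10

Distances from E: A:1, B:1, C:2, D:1, F:1, G:3, H:1.
Sum = 1 + 1 + 2 + 1 + 1 + 3 + 1 = 10.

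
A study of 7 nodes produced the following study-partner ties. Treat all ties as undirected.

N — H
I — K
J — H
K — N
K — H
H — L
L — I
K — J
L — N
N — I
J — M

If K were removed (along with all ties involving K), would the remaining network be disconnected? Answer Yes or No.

Even without K, every remaining node can still reach every other (the residual graph is connected), so K is not a cut vertex.

No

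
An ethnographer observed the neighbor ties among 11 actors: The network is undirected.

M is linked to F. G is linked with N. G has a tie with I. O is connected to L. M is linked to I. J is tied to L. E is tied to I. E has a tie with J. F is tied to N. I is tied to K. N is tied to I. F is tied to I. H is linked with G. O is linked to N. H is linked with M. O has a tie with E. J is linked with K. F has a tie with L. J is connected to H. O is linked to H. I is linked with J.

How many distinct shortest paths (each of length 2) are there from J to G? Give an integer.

2

The shortest distance is 2. The length-2 paths are: J–I–G; J–H–G.
That gives 2 distinct shortest paths.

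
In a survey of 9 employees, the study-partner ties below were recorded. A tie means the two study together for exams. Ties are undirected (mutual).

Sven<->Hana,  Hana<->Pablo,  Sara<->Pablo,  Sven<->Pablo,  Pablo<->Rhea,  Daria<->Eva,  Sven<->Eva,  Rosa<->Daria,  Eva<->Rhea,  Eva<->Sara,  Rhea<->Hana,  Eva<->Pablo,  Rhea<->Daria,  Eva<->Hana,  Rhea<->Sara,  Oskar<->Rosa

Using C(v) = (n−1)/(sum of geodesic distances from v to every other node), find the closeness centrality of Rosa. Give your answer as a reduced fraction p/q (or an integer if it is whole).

4/9

Distances from Rosa: Daria:1, Eva:2, Hana:3, Oskar:1, Pablo:3, Rhea:2, Sara:3, Sven:3. Sum = 18.
n = 9, so closeness = 8/18 = 4/9.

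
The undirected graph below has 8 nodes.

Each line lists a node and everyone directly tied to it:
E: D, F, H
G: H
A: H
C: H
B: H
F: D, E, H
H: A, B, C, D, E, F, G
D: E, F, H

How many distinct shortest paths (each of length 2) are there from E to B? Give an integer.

1

The shortest distance is 2, and the only length-2 path is E–H–B. So there is exactly 1 shortest path.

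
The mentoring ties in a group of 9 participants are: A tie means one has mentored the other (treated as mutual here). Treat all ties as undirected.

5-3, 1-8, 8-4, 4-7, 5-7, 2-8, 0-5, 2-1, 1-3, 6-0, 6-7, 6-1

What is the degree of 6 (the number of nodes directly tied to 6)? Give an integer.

6 is directly tied to 0, 1, and 7. That is 3 neighbors, so the degree of 6 is 3.

3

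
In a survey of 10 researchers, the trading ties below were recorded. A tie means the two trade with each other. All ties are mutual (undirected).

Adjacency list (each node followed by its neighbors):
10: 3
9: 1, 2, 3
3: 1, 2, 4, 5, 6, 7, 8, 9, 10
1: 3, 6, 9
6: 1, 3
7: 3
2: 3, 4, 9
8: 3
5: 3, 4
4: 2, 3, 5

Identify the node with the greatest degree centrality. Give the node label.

Degrees — 1:3, 2:3, 3:9, 4:3, 5:2, 6:2, 7:1, 8:1, 9:3, 10:1.
The maximum is 9, attained only by 3.

3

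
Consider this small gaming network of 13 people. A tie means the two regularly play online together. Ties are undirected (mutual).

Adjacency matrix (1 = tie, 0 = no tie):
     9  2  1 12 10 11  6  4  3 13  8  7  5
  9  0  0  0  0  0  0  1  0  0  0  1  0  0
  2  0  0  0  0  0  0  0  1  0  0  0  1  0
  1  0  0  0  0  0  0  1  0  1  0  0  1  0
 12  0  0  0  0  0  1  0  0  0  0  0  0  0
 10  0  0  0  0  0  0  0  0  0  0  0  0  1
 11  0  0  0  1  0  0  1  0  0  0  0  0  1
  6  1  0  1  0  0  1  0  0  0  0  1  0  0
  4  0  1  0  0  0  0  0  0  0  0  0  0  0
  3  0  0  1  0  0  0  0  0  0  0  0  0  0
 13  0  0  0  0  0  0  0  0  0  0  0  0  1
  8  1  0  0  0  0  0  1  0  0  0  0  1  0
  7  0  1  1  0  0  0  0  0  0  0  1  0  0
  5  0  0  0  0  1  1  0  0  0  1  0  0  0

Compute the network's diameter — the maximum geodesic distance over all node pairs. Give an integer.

Eccentricity of each node (its greatest distance to any other): 1:4, 2:6, 3:5, 4:7, 5:6, 6:4, 7:5, 8:4, 9:4, 10:7, 11:5, 12:6, 13:7.
The maximum eccentricity is 7, realized for instance by the pair 10–4 via 10 – 5 – 11 – 6 – 8 – 7 – 2 – 4. So the diameter is 7.

7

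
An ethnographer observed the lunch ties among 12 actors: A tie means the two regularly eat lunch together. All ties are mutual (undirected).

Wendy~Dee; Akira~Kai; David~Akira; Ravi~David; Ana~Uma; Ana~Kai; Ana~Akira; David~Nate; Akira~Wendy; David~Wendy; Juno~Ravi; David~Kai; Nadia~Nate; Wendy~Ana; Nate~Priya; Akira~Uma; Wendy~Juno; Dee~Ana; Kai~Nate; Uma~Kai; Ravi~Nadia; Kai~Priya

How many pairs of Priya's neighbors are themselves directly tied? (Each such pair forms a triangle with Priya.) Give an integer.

1

Priya's neighbors: Kai and Nate.
Neighbor pairs that are themselves tied: Priya–Kai–Nate. Each forms one triangle with Priya, for 1 in total.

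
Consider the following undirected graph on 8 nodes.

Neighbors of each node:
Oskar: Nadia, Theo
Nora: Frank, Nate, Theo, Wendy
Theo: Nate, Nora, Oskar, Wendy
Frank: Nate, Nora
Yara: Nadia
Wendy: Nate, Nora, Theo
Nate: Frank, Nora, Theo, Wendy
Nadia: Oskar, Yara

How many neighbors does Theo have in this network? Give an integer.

Theo is directly tied to Nate, Nora, Oskar, and Wendy. That is 4 neighbors, so the degree of Theo is 4.

4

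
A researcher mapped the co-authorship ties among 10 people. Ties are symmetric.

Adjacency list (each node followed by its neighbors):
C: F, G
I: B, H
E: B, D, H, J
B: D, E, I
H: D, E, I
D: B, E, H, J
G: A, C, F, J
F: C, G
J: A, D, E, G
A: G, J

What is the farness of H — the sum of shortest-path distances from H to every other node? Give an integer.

Distances from H: A:3, B:2, C:4, D:1, E:1, F:4, G:3, I:1, J:2.
Sum = 3 + 2 + 4 + 1 + 1 + 4 + 3 + 1 + 2 = 21.

21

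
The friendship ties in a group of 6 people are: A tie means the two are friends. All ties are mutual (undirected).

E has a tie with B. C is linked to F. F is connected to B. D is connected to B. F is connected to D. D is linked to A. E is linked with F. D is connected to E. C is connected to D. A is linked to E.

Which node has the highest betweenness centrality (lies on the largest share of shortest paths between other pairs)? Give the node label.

D

Unnormalized betweenness of each node: A:0, B:0, C:0, D:3, E:1, F:1.
D has the largest value, 3, making it the main broker — the node through which the most shortest paths run.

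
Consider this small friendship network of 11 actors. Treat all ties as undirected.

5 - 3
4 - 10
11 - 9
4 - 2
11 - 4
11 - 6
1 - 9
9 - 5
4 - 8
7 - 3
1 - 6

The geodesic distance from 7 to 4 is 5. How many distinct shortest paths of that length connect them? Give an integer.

1

The shortest distance is 5, and the only length-5 path is 7–3–5–9–11–4. So there is exactly 1 shortest path.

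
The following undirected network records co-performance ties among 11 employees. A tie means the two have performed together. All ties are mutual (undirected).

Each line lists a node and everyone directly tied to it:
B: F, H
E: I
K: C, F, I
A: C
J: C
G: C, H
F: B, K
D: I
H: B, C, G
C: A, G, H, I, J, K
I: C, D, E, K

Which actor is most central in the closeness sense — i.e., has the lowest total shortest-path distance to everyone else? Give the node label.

Farness (sum of distances to all others) for each node — A:23, B:25, C:14, D:26, E:26, F:23, G:21, H:19, I:17, J:23, K:17.
The smallest farness is 14, for C, so C has the highest closeness.

C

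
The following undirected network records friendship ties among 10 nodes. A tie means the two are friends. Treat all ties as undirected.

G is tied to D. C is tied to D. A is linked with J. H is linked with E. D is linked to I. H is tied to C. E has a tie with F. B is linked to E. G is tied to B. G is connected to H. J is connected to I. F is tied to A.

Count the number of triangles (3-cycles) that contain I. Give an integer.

0

I's neighbors are D and J, but none of them are tied to each other, so no triangle contains I.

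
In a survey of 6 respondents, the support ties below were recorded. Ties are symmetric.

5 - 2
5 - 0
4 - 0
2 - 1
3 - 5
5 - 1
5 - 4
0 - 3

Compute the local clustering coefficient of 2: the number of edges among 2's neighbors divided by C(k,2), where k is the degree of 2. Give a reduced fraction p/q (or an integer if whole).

2's neighbors: 1 and 5 (k = 2).
Possible neighbor pairs: C(2,2) = 1. Edges among them: 1–5 → e = 1.
Clustering(2) = 1/1.

1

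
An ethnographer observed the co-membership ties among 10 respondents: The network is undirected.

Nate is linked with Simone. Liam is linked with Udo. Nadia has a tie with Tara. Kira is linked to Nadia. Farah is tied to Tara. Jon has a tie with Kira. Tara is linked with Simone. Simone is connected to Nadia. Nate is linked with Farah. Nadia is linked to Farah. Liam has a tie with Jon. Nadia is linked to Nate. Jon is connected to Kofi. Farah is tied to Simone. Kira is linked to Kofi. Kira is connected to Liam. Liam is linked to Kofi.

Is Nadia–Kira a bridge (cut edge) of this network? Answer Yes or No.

Yes

Without the Nadia–Kira edge there is no alternate route between Nadia and Kira, so the network disconnects. It is a bridge.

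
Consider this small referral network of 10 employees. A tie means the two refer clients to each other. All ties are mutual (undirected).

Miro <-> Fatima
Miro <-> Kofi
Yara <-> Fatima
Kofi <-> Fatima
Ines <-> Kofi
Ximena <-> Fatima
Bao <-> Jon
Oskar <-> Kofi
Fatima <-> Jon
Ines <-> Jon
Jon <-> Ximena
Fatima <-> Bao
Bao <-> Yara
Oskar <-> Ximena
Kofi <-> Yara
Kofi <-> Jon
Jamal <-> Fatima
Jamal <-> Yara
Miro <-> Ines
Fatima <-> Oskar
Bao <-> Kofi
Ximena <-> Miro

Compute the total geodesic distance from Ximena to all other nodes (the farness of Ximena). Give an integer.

Distances from Ximena: Bao:2, Fatima:1, Ines:2, Jamal:2, Jon:1, Kofi:2, Miro:1, Oskar:1, Yara:2.
Sum = 2 + 1 + 2 + 2 + 1 + 2 + 1 + 1 + 2 = 14.

14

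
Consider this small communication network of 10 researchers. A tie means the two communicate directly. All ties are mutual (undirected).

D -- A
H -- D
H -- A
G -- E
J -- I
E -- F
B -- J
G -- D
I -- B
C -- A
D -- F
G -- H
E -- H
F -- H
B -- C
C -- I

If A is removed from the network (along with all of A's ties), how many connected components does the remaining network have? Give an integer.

2

Without A, the remaining ties split the others into: {B, C, I, J}; {D, E, F, G, H}.
That's 2 separate components.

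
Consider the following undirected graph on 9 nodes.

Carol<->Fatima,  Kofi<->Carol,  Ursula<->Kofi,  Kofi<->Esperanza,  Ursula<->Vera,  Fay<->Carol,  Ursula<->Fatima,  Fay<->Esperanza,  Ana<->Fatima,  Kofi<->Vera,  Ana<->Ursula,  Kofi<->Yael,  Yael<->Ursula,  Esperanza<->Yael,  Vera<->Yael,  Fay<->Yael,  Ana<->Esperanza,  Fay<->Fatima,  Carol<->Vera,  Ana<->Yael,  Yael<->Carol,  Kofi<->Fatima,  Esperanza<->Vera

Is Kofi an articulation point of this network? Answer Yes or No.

Even without Kofi, every remaining node can still reach every other (the residual graph is connected), so Kofi is not a cut vertex.

No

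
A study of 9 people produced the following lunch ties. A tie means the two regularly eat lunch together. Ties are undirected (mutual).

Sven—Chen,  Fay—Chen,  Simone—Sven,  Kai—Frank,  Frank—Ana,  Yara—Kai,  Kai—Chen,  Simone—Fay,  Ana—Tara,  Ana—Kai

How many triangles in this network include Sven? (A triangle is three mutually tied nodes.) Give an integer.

0

Sven's neighbors are Chen and Simone, but none of them are tied to each other, so no triangle contains Sven.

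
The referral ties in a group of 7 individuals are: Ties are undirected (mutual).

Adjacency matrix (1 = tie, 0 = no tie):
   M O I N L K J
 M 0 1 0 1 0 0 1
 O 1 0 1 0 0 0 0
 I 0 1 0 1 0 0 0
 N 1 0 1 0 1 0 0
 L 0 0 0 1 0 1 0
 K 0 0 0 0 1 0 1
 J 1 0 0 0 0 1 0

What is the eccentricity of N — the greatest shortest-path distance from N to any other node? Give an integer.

Distances from N: I:1, J:2, K:2, L:1, M:1, O:2.
The largest is 2 (to O, J, and K), so the eccentricity of N is 2.

2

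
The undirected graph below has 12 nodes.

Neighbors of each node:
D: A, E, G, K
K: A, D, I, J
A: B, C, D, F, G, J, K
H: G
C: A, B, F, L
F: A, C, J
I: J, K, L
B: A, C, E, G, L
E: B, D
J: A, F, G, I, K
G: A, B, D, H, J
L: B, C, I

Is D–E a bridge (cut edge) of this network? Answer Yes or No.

Even without that edge, D still reaches E via D – G – B – E, so the network stays connected. Not a bridge.

No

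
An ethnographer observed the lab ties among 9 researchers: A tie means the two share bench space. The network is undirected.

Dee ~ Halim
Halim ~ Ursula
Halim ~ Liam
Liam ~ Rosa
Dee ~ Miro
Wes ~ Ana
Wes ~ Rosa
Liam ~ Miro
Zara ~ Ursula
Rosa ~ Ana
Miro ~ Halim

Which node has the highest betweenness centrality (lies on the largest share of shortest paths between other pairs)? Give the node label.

Liam

Unnormalized betweenness of each node: Ana:0, Dee:0, Halim:14, Liam:15, Miro:2, Rosa:12, Ursula:7, Wes:0, Zara:0.
Liam has the largest value, 15, making it the main broker — the node through which the most shortest paths run.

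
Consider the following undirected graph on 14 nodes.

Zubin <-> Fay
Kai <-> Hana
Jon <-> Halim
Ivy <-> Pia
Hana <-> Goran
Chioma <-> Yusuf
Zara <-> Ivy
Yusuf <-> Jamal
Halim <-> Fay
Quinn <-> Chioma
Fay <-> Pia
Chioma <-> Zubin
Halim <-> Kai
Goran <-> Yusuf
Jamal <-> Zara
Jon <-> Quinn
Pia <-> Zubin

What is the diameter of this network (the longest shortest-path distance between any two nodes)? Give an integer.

Eccentricity of each node (its greatest distance to any other): Chioma:4, Fay:4, Goran:4, Halim:5, Hana:5, Ivy:5, Jamal:5, Jon:5, Kai:5, Pia:4, Quinn:4, Yusuf:4, Zara:5, Zubin:4.
The maximum eccentricity is 5, realized for instance by the pair Jon–Zara via Jon – Halim – Fay – Pia – Ivy – Zara. So the diameter is 5.

5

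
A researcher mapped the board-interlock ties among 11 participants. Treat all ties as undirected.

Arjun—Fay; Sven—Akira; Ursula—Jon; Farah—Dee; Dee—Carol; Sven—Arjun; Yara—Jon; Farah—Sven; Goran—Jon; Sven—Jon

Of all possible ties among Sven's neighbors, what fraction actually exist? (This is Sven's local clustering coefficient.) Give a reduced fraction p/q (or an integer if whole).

0

Sven's neighbors: Akira, Arjun, Farah, and Jon (k = 4).
Possible neighbor pairs: C(4,2) = 6. Edges among them: none → e = 0.
Clustering(Sven) = 0/6 = 0.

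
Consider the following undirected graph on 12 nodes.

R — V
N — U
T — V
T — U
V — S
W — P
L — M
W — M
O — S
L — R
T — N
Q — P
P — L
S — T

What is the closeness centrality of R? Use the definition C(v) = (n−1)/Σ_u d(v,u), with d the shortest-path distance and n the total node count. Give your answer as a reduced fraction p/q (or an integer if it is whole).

Distances from R: L:1, M:2, N:3, O:3, P:2, Q:3, S:2, T:2, U:3, V:1, W:3. Sum = 25.
n = 12, so closeness = 11/25.

11/25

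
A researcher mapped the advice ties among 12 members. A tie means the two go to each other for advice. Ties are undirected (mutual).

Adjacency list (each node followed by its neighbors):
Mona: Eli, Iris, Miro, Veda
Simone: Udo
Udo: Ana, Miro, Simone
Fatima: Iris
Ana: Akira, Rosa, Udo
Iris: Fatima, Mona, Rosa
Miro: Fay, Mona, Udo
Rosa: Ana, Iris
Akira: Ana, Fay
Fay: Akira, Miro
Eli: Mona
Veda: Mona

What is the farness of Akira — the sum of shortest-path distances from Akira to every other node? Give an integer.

Distances from Akira: Ana:1, Eli:4, Fatima:4, Fay:1, Iris:3, Miro:2, Mona:3, Rosa:2, Simone:3, Udo:2, Veda:4.
Sum = 1 + 4 + 4 + 1 + 3 + 2 + 3 + 2 + 3 + 2 + 4 = 29.

29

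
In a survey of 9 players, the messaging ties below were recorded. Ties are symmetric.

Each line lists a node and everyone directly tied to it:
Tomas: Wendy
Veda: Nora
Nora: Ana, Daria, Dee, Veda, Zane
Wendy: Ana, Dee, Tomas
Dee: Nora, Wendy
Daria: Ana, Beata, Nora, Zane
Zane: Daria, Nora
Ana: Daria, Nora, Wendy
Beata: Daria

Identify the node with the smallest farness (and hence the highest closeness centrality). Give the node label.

Farness (sum of distances to all others) for each node — Ana:13, Beata:20, Daria:13, Dee:15, Nora:12, Tomas:23, Veda:19, Wendy:16, Zane:17.
The smallest farness is 12, for Nora, so Nora has the highest closeness.

Nora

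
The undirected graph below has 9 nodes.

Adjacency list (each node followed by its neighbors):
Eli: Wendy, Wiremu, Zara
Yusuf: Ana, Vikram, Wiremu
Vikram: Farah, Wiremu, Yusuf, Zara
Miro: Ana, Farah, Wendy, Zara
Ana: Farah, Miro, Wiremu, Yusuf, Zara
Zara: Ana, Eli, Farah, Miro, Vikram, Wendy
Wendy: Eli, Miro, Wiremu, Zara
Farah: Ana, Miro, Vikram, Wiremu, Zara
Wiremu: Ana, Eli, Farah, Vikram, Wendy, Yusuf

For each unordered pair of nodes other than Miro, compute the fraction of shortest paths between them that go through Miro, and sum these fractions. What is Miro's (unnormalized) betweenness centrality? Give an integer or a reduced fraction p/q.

2/3

Pairs whose geodesics pass through Miro — Ana–Wendy: 1/3; Wendy–Farah: 1/3.
All other pairs contribute 0.
Summing the contributions gives betweenness(Miro) = 2/3.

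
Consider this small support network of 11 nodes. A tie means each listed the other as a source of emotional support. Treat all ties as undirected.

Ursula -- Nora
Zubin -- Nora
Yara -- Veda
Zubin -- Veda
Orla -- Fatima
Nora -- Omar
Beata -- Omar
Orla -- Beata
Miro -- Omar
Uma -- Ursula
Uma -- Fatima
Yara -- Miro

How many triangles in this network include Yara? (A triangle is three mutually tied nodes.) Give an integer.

0

Yara's neighbors are Miro and Veda, but none of them are tied to each other, so no triangle contains Yara.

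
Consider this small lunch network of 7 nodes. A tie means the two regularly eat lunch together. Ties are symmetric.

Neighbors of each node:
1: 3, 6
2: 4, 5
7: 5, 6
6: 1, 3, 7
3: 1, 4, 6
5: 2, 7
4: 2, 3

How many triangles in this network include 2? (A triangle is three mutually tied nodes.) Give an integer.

2's neighbors are 4 and 5, but none of them are tied to each other, so no triangle contains 2.

0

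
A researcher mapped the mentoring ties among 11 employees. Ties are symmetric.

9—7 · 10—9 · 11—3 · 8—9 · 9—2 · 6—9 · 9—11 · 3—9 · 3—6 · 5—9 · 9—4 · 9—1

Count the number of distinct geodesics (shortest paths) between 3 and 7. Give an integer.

1

The shortest distance is 2, and the only length-2 path is 3–9–7. So there is exactly 1 shortest path.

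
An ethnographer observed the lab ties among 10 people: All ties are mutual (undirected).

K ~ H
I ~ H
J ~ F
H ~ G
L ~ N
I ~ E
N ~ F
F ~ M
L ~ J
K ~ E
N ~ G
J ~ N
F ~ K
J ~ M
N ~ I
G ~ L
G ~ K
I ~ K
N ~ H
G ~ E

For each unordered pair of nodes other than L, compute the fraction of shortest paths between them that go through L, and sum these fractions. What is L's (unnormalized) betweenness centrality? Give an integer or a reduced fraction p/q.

1

Pairs whose geodesics pass through L — M–G: 1/4; E–J: 1/4; J–G: 1/2.
All other pairs contribute 0.
Summing the contributions gives betweenness(L) = 1.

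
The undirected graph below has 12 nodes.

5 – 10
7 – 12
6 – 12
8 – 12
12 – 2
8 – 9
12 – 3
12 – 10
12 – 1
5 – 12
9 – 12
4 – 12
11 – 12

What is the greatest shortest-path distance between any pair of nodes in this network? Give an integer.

Eccentricity of each node (its greatest distance to any other): 1:2, 2:2, 3:2, 4:2, 5:2, 6:2, 7:2, 8:2, 9:2, 10:2, 11:2, 12:1.
The maximum eccentricity is 2, realized for instance by the pair 10–4 via 10 – 12 – 4. So the diameter is 2.

2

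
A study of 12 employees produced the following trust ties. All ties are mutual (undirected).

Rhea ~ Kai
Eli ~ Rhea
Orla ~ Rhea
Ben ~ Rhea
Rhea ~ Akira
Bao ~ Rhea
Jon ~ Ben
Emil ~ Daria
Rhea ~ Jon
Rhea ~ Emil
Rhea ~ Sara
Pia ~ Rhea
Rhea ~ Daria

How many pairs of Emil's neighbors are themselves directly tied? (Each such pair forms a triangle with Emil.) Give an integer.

Emil's neighbors: Daria and Rhea.
Neighbor pairs that are themselves tied: Emil–Daria–Rhea. Each forms one triangle with Emil, for 1 in total.

1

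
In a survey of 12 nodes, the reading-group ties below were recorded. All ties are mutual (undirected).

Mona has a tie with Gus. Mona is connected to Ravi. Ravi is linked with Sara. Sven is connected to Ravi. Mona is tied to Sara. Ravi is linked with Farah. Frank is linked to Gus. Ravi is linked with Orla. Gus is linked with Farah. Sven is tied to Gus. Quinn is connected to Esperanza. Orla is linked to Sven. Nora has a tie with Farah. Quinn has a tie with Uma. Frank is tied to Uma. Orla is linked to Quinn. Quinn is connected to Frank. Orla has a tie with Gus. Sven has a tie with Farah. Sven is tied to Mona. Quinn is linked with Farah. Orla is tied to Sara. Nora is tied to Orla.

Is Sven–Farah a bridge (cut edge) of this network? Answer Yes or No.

Even without that edge, Sven still reaches Farah via Sven – Gus – Farah, so the network stays connected. Not a bridge.

No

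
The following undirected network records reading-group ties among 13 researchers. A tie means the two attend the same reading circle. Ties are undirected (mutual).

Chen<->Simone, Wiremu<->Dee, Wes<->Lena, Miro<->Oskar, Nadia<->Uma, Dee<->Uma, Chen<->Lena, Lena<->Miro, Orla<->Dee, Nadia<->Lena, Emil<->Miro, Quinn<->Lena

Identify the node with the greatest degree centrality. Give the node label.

Lena

Degrees — Chen:2, Dee:3, Emil:1, Lena:5, Miro:3, Nadia:2, Orla:1, Oskar:1, Quinn:1, Simone:1, Uma:2, Wes:1, Wiremu:1.
The maximum is 5, attained only by Lena.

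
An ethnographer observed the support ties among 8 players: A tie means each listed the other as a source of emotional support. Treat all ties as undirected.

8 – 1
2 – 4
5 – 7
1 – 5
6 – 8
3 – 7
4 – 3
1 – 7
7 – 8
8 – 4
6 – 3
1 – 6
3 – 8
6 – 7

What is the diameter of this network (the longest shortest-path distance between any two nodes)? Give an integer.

Eccentricity of each node (its greatest distance to any other): 1:3, 2:4, 3:2, 4:3, 5:4, 6:3, 7:3, 8:2.
The maximum eccentricity is 4, realized for instance by the pair 2–5 via 2 – 4 – 3 – 7 – 5. So the diameter is 4.

4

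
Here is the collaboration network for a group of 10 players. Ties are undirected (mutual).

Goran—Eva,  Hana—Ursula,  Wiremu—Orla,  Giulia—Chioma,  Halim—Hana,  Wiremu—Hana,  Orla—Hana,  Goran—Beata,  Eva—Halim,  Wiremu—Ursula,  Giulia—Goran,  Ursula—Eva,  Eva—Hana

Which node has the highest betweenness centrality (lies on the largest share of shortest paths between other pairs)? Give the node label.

Unnormalized betweenness of each node: Beata:0, Chioma:0, Eva:41/2, Giulia:8, Goran:20, Halim:0, Hana:21/2, Orla:0, Ursula:5/2, Wiremu:1/2.
Eva has the largest value, 41/2, making it the main broker — the node through which the most shortest paths run.

Eva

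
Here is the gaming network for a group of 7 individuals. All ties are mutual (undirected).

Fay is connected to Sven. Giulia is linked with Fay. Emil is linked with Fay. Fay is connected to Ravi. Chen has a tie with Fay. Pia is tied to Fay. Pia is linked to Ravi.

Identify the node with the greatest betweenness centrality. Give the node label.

Unnormalized betweenness of each node: Chen:0, Emil:0, Fay:14, Giulia:0, Pia:0, Ravi:0, Sven:0.
Fay has the largest value, 14, making it the main broker — the node through which the most shortest paths run.

Fay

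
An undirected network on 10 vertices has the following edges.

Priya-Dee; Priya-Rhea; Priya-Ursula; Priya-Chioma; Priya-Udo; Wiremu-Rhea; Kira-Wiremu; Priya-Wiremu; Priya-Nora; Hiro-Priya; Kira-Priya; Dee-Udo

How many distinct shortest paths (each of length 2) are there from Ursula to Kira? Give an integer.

The shortest distance is 2, and the only length-2 path is Ursula–Priya–Kira. So there is exactly 1 shortest path.

1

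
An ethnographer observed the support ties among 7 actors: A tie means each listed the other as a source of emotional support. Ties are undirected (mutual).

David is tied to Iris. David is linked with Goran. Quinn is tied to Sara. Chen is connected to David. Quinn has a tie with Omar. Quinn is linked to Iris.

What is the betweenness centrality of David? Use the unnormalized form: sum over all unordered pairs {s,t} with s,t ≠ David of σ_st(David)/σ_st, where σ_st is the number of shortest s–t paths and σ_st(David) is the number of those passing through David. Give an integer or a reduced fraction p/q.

Pairs whose geodesics pass through David — Quinn–Chen: 1; Quinn–Goran: 1; Chen–Iris: 1; Chen–Goran: 1; Chen–Omar: 1; Chen–Sara: 1; Iris–Goran: 1; Goran–Omar: 1; Goran–Sara: 1.
All other pairs contribute 0.
Summing the contributions gives betweenness(David) = 9.

9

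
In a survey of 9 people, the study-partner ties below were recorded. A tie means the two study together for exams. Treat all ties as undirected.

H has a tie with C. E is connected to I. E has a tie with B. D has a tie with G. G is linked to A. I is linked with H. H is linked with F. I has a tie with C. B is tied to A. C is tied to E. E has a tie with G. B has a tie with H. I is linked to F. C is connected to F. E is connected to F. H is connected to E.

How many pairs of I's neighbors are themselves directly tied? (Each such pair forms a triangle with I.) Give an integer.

I's neighbors: C, E, F, and H.
Neighbor pairs that are themselves tied: I–C–E; I–C–F; I–C–H; I–E–F; I–E–H; I–F–H. Each forms one triangle with I, for 6 in total.

6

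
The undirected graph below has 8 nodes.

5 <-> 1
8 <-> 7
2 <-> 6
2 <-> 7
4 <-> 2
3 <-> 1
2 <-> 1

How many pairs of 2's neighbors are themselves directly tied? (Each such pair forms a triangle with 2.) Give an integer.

2's neighbors are 1, 4, 6, and 7, but none of them are tied to each other, so no triangle contains 2.

0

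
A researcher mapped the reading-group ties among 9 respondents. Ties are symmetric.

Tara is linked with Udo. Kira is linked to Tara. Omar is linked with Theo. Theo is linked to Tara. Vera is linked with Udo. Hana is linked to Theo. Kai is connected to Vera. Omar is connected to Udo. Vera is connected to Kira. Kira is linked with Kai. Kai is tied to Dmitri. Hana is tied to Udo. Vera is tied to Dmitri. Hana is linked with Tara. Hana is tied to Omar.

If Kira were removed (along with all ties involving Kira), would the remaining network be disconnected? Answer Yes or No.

No

Even without Kira, every remaining node can still reach every other (the residual graph is connected), so Kira is not a cut vertex.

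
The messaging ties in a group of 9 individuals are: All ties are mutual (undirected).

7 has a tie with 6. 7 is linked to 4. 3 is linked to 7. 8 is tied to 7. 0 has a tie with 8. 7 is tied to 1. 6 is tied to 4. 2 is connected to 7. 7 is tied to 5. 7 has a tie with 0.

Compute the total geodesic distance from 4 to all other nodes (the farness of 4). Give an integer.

Distances from 4: 0:2, 1:2, 2:2, 3:2, 5:2, 6:1, 7:1, 8:2.
Sum = 2 + 2 + 2 + 2 + 2 + 1 + 1 + 2 = 14.

14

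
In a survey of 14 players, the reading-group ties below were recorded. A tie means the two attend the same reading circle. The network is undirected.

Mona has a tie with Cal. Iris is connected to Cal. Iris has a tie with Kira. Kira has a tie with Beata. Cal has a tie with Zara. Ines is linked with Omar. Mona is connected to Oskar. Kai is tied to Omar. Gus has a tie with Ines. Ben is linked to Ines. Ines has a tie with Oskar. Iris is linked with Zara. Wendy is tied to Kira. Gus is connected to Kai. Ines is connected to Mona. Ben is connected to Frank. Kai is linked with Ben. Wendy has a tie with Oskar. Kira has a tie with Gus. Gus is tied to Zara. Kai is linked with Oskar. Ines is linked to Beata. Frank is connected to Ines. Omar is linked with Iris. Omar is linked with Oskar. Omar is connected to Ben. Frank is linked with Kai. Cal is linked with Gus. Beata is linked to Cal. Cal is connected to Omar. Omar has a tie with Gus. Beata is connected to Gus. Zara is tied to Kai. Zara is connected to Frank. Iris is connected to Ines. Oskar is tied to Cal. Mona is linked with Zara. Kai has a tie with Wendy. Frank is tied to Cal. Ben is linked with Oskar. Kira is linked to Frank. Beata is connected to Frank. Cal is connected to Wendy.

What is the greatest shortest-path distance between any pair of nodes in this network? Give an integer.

3

Eccentricity of each node (its greatest distance to any other): Beata:2, Ben:2, Cal:2, Frank:2, Gus:2, Ines:2, Iris:2, Kai:2, Kira:3, Mona:3, Omar:2, Oskar:2, Wendy:2, Zara:2.
The maximum eccentricity is 3, realized for instance by the pair Mona–Kira via Mona – Ines – Beata – Kira. So the diameter is 3.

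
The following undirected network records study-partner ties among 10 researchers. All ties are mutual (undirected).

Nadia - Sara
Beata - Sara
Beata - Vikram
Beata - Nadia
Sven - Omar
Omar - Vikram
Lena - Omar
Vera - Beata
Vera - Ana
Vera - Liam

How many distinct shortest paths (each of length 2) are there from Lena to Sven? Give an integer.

1

The shortest distance is 2, and the only length-2 path is Lena–Omar–Sven. So there is exactly 1 shortest path.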